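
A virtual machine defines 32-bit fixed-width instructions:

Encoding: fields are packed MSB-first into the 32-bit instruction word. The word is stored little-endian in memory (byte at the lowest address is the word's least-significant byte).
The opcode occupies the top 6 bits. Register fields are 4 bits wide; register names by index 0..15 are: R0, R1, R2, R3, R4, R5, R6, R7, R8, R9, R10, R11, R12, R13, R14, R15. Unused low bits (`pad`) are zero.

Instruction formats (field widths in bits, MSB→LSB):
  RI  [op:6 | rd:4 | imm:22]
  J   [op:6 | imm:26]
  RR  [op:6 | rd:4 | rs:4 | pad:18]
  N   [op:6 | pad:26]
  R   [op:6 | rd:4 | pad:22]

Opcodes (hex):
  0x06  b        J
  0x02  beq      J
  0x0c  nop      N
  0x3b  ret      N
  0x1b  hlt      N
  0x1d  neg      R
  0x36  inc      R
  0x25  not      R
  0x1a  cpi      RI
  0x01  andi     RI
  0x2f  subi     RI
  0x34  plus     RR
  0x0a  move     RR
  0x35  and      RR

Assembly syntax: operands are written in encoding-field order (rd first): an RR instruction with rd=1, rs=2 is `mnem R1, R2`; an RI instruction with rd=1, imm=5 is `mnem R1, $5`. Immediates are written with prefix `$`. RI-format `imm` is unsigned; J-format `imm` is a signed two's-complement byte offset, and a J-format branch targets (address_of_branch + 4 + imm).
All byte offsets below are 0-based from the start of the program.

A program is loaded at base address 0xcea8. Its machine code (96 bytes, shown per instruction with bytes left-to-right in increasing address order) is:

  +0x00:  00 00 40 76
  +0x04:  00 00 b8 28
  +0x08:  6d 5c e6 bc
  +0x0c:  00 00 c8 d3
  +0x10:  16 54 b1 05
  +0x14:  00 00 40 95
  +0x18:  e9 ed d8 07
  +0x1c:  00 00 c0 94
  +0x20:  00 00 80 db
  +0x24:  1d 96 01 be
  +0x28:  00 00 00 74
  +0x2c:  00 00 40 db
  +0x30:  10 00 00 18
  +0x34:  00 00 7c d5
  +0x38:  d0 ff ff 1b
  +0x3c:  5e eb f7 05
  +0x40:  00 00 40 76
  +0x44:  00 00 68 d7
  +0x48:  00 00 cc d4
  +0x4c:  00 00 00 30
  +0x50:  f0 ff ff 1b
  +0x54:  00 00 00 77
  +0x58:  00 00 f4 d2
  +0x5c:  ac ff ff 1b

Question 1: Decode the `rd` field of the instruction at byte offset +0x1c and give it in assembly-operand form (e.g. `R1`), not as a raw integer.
[1c] 00 00 c0 94 → 0x94c00000
  opcode bits[31:26]=0x25: not/R
  rd: (w>>22)&0xf=0x3 → R3

R3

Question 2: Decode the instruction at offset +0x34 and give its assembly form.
[34] 00 00 7c d5 → 0xd57c0000
  top 6b → 0x35 → and [RR]
  rd: (w>>22)&0xf=0x5 → R5
  rs: (w>>18)&0xf=0xf → R15

and R5, R15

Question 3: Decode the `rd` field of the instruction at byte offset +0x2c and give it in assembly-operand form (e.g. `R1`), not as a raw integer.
R13

[2c] 00 00 40 db → 0xdb400000
  opcode bits[31:26]=0x36: inc/R
  rd@[25:22]=0xd ⇒ R13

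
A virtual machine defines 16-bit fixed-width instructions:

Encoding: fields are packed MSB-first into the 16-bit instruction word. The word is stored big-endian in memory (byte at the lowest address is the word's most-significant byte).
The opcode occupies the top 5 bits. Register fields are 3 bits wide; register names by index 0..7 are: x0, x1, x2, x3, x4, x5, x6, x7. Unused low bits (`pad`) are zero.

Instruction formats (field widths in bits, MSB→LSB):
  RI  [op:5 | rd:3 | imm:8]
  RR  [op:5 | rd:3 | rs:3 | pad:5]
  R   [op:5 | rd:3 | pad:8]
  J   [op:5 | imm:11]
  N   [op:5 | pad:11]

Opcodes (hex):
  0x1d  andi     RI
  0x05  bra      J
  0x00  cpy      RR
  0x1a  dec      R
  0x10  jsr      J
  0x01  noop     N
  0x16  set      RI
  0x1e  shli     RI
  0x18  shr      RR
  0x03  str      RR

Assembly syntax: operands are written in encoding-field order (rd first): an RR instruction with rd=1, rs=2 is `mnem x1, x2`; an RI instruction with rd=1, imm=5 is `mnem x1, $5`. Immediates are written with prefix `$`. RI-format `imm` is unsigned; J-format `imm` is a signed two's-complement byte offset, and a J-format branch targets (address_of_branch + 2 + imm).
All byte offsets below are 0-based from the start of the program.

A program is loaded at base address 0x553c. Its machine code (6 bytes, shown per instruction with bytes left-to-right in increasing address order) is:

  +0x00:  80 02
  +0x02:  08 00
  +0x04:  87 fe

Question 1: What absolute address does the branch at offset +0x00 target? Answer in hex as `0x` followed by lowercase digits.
0x5540

[00] 80 02 → 0x8002
  top 5b → 0x10 → jsr [J]
  imm@[10:0]=0x2 ⇒ $2
  target = base 0x553c + off 0x00 + 2 + imm 2 = 0x5540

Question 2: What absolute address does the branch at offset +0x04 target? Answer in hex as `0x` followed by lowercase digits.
0x5540

off 0x04: read 87 fe as big → 0x87fe
  top 5b → 0x10 → jsr [J]
  imm: (w>>0)&0x7ff=0x7fe (s11→-2) → $-2
  target = base 0x553c + off 0x04 + 2 + imm -2 = 0x5540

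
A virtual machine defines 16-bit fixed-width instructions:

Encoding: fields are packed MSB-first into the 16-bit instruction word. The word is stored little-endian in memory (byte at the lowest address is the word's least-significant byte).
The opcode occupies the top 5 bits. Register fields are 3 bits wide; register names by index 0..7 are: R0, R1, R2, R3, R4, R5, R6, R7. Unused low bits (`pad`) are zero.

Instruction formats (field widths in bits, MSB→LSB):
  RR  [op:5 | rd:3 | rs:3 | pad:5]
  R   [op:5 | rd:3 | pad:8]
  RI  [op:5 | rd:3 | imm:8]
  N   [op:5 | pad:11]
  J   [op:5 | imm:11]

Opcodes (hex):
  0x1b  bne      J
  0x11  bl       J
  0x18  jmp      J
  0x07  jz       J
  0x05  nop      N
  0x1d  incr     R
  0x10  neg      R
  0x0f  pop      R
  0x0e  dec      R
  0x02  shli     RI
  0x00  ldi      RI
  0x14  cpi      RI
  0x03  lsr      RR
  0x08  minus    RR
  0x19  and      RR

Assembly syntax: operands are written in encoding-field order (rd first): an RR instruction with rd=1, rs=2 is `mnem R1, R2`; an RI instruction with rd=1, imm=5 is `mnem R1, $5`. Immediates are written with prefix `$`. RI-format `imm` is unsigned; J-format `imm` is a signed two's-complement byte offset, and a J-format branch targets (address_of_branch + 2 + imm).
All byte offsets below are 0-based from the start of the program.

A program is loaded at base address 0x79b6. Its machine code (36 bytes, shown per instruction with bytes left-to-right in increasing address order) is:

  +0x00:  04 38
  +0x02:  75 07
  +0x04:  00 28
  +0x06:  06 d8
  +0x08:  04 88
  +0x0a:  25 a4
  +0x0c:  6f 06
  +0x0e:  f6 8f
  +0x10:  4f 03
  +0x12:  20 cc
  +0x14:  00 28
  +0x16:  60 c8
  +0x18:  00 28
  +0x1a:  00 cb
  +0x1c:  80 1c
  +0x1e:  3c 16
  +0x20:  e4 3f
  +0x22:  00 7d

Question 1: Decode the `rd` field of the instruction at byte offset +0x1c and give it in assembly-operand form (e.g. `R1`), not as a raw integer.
[1c] 80 1c → 0x1c80
  opcode bits[15:11]=0x3: lsr/RR
  [10:8] rd=4 = R4
  [7:5] rs=4 = R4

R4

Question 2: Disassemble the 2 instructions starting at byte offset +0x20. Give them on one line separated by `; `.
@+20  little-endian(e4 3f) = 0x3fe4
  op=0x3fe4>>11=0x7 ⇒ jz (J)
  [10:0] imm=2020 (s11→-28) = $-28
@+22  little-endian(00 7d) = 0x7d00
  op=0x7d00>>11=0xf ⇒ pop (R)
  [10:8] rd=5 = R5

jz $-28; pop R5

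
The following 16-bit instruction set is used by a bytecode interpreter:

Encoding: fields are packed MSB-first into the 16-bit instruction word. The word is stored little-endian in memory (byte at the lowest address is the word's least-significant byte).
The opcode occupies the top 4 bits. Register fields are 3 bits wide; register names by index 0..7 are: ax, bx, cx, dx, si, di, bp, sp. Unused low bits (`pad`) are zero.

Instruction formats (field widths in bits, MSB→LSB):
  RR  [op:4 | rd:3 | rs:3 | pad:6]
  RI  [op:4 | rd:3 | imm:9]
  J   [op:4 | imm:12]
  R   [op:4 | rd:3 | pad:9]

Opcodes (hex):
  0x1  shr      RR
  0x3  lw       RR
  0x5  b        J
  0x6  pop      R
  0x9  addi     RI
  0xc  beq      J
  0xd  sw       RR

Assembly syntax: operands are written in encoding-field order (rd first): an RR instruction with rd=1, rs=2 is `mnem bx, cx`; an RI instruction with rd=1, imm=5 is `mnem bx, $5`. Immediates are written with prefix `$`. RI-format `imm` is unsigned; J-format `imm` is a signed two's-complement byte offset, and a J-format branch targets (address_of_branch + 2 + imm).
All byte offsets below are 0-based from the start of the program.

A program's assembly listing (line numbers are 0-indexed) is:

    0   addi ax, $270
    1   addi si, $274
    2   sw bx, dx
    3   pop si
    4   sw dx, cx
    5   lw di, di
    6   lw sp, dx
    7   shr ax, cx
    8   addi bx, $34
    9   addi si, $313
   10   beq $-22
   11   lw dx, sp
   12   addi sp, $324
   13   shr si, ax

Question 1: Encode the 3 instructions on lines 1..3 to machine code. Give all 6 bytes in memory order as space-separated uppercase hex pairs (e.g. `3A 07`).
12 99 C0 D2 00 68

L1: addi op=0x9:4|rd=4:3|imm=274:9 ⇒ 0x9912 ⇒ little 12 99
L2: sw op=0xd:4|rd=1:3|rs=3:3|pad=0:6 ⇒ 0xd2c0 ⇒ little c0 d2
L3: pop op=0x6:4|rd=4:3|pad=0:9 ⇒ 0x6800 ⇒ little 00 68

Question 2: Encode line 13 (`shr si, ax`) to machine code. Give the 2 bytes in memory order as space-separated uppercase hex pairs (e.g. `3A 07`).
00 18

13. shr fields op=0x1:4|rd=4:3|rs=0:3|pad=0:6 → word 1800h → 00 18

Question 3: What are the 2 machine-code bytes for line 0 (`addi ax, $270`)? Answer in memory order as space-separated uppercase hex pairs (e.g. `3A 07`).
0E 91

0. addi fields op=0x9:4|rd=0:3|imm=270:9 → word 910eh → 0e 91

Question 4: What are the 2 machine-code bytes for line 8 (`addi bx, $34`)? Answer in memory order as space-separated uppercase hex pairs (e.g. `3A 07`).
22 92

8. addi fields op=0x9:4|rd=1:3|imm=34:9 → word 9222h → 22 92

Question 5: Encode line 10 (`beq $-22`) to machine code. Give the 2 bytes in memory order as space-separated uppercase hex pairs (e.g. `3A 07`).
10. beq fields op=0xc:4|imm=-22:12 → word cfeah → ea cf

EA CF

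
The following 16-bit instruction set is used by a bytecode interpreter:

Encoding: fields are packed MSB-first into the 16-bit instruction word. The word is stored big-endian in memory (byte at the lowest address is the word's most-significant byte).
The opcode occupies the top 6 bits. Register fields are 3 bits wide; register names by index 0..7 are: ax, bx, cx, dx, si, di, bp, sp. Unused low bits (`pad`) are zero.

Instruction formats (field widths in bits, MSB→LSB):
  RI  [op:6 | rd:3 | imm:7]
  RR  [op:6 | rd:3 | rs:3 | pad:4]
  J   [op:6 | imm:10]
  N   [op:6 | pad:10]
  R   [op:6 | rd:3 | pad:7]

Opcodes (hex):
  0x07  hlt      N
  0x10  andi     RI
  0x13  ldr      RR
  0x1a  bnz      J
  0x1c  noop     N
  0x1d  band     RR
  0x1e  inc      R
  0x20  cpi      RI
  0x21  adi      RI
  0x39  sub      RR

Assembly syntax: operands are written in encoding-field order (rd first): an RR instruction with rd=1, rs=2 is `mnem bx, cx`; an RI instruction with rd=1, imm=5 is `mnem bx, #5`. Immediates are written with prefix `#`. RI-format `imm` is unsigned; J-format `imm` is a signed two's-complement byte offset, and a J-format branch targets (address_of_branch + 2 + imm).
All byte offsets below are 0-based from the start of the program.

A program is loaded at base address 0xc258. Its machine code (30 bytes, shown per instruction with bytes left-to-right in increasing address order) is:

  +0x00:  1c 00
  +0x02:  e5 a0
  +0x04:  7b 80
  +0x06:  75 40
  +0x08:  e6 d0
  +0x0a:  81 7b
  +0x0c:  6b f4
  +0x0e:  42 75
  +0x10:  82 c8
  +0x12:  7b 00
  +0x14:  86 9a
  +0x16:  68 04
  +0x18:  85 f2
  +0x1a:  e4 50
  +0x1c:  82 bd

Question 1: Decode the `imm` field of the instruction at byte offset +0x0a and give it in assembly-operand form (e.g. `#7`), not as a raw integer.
#123

@+0a  big-endian(81 7b) = 0x817b
  op=0x817b>>10=0x20 ⇒ cpi (RI)
  [9:7] rd=2 = cx
  [6:0] imm=123 = #123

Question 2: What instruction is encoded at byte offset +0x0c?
[0c] 6b f4 → 0x6bf4
  top 6b → 0x1a → bnz [J]
  imm@[9:0]=0x3f4 (s10→-12) ⇒ #-12

bnz #-12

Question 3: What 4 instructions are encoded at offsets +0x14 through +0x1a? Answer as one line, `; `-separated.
adi di, #26; bnz #4; adi dx, #114; sub ax, di

+0x14: 86 9a ⇒ word 0x869a (big)
  opcode bits[15:10]=0x21: adi/RI
  rd: (w>>7)&0x7=0x5 → di
  imm: (w>>0)&0x7f=0x1a → #26
+0x16: 68 04 ⇒ word 0x6804 (big)
  opcode bits[15:10]=0x1a: bnz/J
  imm: (w>>0)&0x3ff=0x4 → #4
+0x18: 85 f2 ⇒ word 0x85f2 (big)
  opcode bits[15:10]=0x21: adi/RI
  rd: (w>>7)&0x7=0x3 → dx
  imm: (w>>0)&0x7f=0x72 → #114
+0x1a: e4 50 ⇒ word 0xe450 (big)
  opcode bits[15:10]=0x39: sub/RR
  rd: (w>>7)&0x7=0x0 → ax
  rs: (w>>4)&0x7=0x5 → di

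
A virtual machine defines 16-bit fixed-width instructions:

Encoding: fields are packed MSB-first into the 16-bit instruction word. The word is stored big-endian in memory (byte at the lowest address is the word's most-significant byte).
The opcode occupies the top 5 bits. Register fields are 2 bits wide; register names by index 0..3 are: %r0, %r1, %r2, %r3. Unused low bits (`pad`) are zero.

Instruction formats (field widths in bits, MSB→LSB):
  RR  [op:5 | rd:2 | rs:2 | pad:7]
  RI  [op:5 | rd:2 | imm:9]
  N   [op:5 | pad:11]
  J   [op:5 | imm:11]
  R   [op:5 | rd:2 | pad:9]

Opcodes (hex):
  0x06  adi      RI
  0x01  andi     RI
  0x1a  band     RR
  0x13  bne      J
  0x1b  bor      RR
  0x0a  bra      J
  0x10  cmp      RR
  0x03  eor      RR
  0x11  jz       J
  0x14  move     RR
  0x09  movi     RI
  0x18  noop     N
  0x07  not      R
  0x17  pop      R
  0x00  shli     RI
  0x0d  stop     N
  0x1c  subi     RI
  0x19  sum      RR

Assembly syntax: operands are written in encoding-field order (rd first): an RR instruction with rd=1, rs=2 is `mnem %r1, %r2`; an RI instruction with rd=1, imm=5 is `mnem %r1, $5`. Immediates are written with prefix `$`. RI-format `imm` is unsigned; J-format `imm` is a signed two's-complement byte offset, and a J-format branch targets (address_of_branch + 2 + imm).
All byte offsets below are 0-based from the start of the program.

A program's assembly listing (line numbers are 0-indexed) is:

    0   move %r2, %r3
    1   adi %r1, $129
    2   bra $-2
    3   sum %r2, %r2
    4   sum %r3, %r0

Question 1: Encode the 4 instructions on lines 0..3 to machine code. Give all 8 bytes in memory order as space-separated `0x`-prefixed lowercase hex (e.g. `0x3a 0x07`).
line 0 (move): pack op=0x14:5|rd=2:2|rs=3:2|pad=0:7 = 0xa580; big→ a5 80
line 1 (adi): pack op=0x6:5|rd=1:2|imm=129:9 = 0x3281; big→ 32 81
line 2 (bra): pack op=0xa:5|imm=-2:11 = 0x57fe; big→ 57 fe
line 3 (sum): pack op=0x19:5|rd=2:2|rs=2:2|pad=0:7 = 0xcd00; big→ cd 00

0xa5 0x80 0x32 0x81 0x57 0xfe 0xcd 0x00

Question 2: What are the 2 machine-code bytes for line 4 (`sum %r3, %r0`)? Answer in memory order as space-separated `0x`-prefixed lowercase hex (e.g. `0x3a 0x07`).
0xce 0x00

L4: sum op=0x19:5|rd=3:2|rs=0:2|pad=0:7 ⇒ 0xce00 ⇒ big ce 00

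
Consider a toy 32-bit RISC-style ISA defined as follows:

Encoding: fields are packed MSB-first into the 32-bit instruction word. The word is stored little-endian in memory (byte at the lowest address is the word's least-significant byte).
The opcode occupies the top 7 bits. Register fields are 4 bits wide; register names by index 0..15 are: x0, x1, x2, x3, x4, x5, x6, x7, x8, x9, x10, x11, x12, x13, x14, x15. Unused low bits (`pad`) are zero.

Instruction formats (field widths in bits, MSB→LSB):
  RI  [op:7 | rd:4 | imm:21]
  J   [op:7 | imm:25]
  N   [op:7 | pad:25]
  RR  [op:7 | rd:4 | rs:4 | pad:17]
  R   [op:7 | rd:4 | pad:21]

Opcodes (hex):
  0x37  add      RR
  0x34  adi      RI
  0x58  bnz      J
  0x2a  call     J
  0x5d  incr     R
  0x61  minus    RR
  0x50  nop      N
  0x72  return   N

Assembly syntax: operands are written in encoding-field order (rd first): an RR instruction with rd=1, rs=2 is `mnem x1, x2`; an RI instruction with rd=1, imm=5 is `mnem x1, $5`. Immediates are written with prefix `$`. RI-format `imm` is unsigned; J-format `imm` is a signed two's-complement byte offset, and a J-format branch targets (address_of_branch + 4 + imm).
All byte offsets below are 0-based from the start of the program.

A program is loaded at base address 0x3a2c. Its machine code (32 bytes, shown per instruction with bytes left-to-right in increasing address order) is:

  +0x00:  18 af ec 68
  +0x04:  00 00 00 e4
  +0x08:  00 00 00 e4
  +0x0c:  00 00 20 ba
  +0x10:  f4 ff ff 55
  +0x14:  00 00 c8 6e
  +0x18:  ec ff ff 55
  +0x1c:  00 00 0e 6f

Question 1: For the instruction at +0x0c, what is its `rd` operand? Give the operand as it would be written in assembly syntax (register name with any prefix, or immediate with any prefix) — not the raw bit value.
+0x0c: 00 00 20 ba ⇒ word 0xba200000 (little)
  opcode bits[31:25]=0x5d: incr/R
  rd: (w>>21)&0xf=0x1 → x1

x1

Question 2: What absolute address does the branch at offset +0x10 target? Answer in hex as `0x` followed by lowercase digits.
+0x10: f4 ff ff 55 ⇒ word 0x55fffff4 (little)
  opcode bits[31:25]=0x2a: call/J
  [24:0] imm=33554420 (s25→-12) = $-12
  target = base 0x3a2c + off 0x10 + 4 + imm -12 = 0x3a34

0x3a34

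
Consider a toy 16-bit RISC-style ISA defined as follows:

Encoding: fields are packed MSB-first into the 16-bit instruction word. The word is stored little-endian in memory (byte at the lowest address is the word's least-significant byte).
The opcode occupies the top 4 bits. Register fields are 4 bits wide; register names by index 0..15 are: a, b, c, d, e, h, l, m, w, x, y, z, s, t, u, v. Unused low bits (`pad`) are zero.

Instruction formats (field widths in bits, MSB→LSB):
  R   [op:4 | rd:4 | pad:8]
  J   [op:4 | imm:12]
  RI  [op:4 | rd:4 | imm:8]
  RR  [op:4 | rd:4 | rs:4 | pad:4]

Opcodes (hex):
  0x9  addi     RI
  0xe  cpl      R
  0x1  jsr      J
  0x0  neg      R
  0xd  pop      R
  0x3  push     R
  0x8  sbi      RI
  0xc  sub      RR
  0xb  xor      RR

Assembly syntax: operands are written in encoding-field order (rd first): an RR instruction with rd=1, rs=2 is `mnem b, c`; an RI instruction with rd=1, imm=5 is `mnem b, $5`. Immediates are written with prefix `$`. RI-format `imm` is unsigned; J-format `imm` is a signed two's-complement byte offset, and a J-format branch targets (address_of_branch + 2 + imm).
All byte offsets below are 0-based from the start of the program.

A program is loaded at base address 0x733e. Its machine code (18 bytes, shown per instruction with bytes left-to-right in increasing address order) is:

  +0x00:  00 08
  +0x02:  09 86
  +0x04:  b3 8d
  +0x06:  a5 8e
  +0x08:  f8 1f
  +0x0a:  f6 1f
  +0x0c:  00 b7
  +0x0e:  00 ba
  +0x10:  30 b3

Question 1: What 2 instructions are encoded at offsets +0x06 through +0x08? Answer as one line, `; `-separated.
sbi u, $165; jsr $-8

off 0x06: read a5 8e as little → 0x8ea5
  opcode bits[15:12]=0x8: sbi/RI
  rd@[11:8]=0xe ⇒ u
  imm@[7:0]=0xa5 ⇒ $165
off 0x08: read f8 1f as little → 0x1ff8
  opcode bits[15:12]=0x1: jsr/J
  imm@[11:0]=0xff8 (s12→-8) ⇒ $-8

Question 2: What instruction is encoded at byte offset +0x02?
sbi l, $9

[02] 09 86 → 0x8609
  op=0x8609>>12=0x8 ⇒ sbi (RI)
  [11:8] rd=6 = l
  [7:0] imm=9 = $9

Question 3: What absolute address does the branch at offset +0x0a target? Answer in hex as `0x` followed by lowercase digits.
0x7340

off 0x0a: read f6 1f as little → 0x1ff6
  top 4b → 0x1 → jsr [J]
  imm: (w>>0)&0xfff=0xff6 (s12→-10) → $-10
  target = base 0x733e + off 0x0a + 2 + imm -10 = 0x7340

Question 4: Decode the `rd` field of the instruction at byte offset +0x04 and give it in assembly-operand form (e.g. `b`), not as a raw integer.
+0x04: b3 8d ⇒ word 0x8db3 (little)
  top 4b → 0x8 → sbi [RI]
  rd: (w>>8)&0xf=0xd → t
  imm: (w>>0)&0xff=0xb3 → $179

t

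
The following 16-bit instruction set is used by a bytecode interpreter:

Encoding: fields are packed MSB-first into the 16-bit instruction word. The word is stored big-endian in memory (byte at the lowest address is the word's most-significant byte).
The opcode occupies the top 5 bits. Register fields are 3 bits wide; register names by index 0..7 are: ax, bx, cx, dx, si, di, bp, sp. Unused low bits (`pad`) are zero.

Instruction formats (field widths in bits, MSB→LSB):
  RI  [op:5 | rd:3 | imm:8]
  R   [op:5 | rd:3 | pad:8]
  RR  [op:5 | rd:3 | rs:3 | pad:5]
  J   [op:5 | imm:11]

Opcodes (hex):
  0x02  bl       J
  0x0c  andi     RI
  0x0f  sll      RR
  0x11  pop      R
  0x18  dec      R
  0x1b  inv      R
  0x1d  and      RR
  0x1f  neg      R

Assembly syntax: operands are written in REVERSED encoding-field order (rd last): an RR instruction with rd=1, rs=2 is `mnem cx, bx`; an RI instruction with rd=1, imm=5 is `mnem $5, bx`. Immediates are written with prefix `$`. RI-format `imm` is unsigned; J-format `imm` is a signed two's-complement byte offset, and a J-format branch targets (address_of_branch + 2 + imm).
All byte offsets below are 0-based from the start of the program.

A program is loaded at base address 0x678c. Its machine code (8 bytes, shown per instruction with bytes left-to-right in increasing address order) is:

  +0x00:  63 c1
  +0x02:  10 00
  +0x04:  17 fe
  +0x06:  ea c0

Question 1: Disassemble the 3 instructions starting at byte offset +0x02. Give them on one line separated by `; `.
bl $0; bl $-2; and bp, cx

@+02  big-endian(10 00) = 0x1000
  top 5b → 0x2 → bl [J]
  imm@[10:0]=0x0 ⇒ $0
@+04  big-endian(17 fe) = 0x17fe
  top 5b → 0x2 → bl [J]
  imm@[10:0]=0x7fe (s11→-2) ⇒ $-2
@+06  big-endian(ea c0) = 0xeac0
  top 5b → 0x1d → and [RR]
  rd@[10:8]=0x2 ⇒ cx
  rs@[7:5]=0x6 ⇒ bp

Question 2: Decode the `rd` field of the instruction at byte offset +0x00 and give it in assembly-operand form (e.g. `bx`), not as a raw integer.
+0x00: 63 c1 ⇒ word 0x63c1 (big)
  top 5b → 0xc → andi [RI]
  [10:8] rd=3 = dx
  [7:0] imm=193 = $193

dx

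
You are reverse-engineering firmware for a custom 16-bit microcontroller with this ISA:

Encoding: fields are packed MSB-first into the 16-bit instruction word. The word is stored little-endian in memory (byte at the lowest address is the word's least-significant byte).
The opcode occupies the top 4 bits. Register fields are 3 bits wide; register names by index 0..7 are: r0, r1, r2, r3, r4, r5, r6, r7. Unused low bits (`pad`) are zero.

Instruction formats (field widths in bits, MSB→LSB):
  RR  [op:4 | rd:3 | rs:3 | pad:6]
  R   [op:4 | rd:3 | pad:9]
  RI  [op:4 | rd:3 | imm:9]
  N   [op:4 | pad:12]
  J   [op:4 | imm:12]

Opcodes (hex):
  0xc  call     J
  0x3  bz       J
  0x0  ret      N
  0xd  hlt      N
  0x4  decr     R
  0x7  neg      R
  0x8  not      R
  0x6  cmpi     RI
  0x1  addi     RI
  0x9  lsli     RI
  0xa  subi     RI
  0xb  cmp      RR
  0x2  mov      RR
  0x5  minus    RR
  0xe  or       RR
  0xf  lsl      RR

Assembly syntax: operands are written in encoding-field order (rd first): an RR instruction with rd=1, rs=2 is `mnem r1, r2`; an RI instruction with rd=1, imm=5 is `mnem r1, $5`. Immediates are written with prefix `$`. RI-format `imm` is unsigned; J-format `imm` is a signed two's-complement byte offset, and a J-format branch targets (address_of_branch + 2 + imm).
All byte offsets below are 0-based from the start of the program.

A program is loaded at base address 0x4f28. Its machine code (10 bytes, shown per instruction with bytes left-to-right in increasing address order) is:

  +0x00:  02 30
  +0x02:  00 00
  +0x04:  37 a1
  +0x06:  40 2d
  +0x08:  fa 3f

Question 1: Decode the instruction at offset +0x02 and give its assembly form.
@+02  little-endian(00 00) = 0x0000
  op=0x0000>>12=0x0 ⇒ ret (N)

ret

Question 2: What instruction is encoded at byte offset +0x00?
bz $2

off 0x00: read 02 30 as little → 0x3002
  opcode bits[15:12]=0x3: bz/J
  [11:0] imm=2 = $2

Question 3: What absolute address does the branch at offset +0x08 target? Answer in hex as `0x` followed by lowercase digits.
0x4f2c

@+08  little-endian(fa 3f) = 0x3ffa
  op=0x3ffa>>12=0x3 ⇒ bz (J)
  imm: (w>>0)&0xfff=0xffa (s12→-6) → $-6
  target = base 0x4f28 + off 0x08 + 2 + imm -6 = 0x4f2c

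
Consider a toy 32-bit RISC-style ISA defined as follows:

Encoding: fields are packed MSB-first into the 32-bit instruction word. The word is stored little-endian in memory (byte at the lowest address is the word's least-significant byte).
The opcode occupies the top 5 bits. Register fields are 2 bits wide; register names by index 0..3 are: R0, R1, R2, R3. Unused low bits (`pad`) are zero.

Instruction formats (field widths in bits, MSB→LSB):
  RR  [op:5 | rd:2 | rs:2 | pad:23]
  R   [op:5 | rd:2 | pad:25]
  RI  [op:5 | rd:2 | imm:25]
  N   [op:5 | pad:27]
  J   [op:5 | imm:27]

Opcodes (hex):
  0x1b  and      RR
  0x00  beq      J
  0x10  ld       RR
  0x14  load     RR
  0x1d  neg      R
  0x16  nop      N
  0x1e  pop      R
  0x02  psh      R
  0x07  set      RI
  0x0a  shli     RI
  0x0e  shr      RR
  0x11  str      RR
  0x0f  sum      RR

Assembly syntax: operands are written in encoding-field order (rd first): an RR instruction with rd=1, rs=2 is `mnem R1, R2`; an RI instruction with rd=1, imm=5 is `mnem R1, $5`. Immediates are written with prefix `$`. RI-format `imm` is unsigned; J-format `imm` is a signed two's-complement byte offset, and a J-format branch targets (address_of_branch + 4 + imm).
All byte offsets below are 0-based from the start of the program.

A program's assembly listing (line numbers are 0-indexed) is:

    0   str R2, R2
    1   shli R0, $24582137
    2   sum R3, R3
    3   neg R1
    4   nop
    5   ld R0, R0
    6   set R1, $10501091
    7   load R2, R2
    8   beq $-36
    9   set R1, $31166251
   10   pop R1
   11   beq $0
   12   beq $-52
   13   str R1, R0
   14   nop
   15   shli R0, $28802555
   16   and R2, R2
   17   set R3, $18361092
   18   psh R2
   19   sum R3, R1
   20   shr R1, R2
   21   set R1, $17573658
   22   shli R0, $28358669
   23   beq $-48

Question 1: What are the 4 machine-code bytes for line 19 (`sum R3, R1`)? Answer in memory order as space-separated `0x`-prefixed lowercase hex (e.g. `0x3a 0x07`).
L19: sum op=0xf:5|rd=3:2|rs=1:2|pad=0:23 ⇒ 0x7e800000 ⇒ little 00 00 80 7e

0x00 0x00 0x80 0x7e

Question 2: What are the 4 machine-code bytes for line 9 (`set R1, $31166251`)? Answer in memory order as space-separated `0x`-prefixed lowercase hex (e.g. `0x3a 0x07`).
line 9 (set): pack op=0x7:5|rd=1:2|imm=31166251:25 = 0x3bdb8f2b; little→ 2b 8f db 3b

0x2b 0x8f 0xdb 0x3b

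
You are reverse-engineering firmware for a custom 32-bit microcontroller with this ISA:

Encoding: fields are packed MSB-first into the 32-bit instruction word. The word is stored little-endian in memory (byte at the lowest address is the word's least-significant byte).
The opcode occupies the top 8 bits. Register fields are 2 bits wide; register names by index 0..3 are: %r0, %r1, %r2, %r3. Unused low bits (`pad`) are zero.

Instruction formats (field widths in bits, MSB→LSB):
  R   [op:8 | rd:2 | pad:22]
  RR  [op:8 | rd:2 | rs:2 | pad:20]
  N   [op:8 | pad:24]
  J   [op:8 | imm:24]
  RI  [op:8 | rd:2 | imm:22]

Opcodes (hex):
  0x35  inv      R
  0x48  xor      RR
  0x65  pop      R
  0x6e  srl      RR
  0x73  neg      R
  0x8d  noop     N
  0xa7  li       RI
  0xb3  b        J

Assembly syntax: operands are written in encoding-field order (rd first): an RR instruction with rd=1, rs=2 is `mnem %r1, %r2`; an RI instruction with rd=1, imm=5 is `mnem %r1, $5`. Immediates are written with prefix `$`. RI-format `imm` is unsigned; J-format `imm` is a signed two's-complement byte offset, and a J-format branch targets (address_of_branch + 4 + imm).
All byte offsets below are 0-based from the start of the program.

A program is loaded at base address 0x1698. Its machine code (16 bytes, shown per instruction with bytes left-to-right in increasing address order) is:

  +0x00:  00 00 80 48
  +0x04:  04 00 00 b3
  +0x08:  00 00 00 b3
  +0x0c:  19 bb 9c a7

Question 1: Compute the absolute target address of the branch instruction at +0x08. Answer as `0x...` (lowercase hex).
0x16a4

[08] 00 00 00 b3 → 0xb3000000
  op=0xb3000000>>24=0xb3 ⇒ b (J)
  [23:0] imm=0 = $0
  target = base 0x1698 + off 0x08 + 4 + imm 0 = 0x16a4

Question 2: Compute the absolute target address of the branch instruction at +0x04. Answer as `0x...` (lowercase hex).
@+04  little-endian(04 00 00 b3) = 0xb3000004
  top 8b → 0xb3 → b [J]
  [23:0] imm=4 = $4
  target = base 0x1698 + off 0x04 + 4 + imm 4 = 0x16a4

0x16a4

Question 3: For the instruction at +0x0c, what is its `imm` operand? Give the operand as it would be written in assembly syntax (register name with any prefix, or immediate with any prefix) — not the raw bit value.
$1882905

+0x0c: 19 bb 9c a7 ⇒ word 0xa79cbb19 (little)
  top 8b → 0xa7 → li [RI]
  rd: (w>>22)&0x3=0x2 → %r2
  imm: (w>>0)&0x3fffff=0x1cbb19 → $1882905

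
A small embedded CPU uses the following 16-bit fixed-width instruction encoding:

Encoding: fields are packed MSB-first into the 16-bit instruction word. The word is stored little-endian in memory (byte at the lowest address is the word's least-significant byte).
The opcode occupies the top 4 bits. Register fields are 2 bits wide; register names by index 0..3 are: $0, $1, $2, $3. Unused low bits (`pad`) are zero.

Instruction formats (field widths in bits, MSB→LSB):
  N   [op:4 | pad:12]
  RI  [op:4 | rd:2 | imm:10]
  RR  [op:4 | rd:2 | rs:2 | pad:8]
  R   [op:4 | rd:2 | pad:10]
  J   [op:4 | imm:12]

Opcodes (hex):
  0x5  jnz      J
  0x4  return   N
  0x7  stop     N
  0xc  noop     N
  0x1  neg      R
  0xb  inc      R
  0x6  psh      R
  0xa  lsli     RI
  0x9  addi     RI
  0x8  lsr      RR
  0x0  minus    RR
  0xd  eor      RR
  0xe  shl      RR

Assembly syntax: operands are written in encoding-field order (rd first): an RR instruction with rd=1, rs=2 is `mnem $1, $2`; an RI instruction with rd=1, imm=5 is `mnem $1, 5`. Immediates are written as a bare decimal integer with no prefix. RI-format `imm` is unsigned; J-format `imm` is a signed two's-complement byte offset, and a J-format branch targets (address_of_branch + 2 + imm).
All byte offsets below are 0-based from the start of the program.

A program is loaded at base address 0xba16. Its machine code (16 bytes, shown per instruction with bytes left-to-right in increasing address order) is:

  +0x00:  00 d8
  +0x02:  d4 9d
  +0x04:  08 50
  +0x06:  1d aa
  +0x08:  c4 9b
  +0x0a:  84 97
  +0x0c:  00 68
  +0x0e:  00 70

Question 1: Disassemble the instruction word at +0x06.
lsli $2, 541

@+06  little-endian(1d aa) = 0xaa1d
  top 4b → 0xa → lsli [RI]
  rd: (w>>10)&0x3=0x2 → $2
  imm: (w>>0)&0x3ff=0x21d → 541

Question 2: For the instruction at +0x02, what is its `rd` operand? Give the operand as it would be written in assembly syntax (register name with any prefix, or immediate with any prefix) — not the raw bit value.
$3

+0x02: d4 9d ⇒ word 0x9dd4 (little)
  op=0x9dd4>>12=0x9 ⇒ addi (RI)
  rd: (w>>10)&0x3=0x3 → $3
  imm: (w>>0)&0x3ff=0x1d4 → 468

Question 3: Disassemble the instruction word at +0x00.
off 0x00: read 00 d8 as little → 0xd800
  top 4b → 0xd → eor [RR]
  [11:10] rd=2 = $2
  [9:8] rs=0 = $0

eor $2, $0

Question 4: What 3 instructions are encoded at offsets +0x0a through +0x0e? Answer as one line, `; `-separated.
@+0a  little-endian(84 97) = 0x9784
  opcode bits[15:12]=0x9: addi/RI
  [11:10] rd=1 = $1
  [9:0] imm=900 = 900
@+0c  little-endian(00 68) = 0x6800
  opcode bits[15:12]=0x6: psh/R
  [11:10] rd=2 = $2
@+0e  little-endian(00 70) = 0x7000
  opcode bits[15:12]=0x7: stop/N

addi $1, 900; psh $2; stop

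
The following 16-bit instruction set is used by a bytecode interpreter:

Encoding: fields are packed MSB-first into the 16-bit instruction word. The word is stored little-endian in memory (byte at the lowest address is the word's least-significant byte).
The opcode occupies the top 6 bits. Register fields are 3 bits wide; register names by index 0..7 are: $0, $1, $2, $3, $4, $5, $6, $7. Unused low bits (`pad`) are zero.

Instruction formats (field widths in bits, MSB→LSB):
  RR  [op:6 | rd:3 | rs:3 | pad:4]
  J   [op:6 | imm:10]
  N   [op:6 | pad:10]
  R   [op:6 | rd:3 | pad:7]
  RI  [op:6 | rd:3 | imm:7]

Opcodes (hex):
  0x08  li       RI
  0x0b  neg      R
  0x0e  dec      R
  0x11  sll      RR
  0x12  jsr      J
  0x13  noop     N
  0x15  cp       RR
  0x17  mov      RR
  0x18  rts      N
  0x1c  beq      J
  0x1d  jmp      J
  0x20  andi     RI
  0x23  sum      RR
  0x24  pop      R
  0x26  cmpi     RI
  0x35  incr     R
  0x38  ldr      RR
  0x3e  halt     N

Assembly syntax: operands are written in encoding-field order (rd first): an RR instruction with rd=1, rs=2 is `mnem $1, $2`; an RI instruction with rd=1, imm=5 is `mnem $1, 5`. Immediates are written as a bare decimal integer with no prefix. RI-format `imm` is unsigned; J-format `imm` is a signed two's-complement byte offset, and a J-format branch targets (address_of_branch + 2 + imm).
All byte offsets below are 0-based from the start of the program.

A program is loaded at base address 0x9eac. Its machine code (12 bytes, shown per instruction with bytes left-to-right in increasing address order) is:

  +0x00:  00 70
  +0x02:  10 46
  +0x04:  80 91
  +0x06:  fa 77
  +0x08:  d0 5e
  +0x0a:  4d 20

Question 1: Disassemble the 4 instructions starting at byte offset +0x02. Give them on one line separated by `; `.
sll $4, $1; pop $3; jmp -6; mov $5, $5

+0x02: 10 46 ⇒ word 0x4610 (little)
  op=0x4610>>10=0x11 ⇒ sll (RR)
  rd: (w>>7)&0x7=0x4 → $4
  rs: (w>>4)&0x7=0x1 → $1
+0x04: 80 91 ⇒ word 0x9180 (little)
  op=0x9180>>10=0x24 ⇒ pop (R)
  rd: (w>>7)&0x7=0x3 → $3
+0x06: fa 77 ⇒ word 0x77fa (little)
  op=0x77fa>>10=0x1d ⇒ jmp (J)
  imm: (w>>0)&0x3ff=0x3fa (s10→-6) → -6
+0x08: d0 5e ⇒ word 0x5ed0 (little)
  op=0x5ed0>>10=0x17 ⇒ mov (RR)
  rd: (w>>7)&0x7=0x5 → $5
  rs: (w>>4)&0x7=0x5 → $5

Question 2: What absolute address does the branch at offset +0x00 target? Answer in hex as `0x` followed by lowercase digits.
0x9eae

[00] 00 70 → 0x7000
  opcode bits[15:10]=0x1c: beq/J
  imm: (w>>0)&0x3ff=0x0 → 0
  target = base 0x9eac + off 0x00 + 2 + imm 0 = 0x9eae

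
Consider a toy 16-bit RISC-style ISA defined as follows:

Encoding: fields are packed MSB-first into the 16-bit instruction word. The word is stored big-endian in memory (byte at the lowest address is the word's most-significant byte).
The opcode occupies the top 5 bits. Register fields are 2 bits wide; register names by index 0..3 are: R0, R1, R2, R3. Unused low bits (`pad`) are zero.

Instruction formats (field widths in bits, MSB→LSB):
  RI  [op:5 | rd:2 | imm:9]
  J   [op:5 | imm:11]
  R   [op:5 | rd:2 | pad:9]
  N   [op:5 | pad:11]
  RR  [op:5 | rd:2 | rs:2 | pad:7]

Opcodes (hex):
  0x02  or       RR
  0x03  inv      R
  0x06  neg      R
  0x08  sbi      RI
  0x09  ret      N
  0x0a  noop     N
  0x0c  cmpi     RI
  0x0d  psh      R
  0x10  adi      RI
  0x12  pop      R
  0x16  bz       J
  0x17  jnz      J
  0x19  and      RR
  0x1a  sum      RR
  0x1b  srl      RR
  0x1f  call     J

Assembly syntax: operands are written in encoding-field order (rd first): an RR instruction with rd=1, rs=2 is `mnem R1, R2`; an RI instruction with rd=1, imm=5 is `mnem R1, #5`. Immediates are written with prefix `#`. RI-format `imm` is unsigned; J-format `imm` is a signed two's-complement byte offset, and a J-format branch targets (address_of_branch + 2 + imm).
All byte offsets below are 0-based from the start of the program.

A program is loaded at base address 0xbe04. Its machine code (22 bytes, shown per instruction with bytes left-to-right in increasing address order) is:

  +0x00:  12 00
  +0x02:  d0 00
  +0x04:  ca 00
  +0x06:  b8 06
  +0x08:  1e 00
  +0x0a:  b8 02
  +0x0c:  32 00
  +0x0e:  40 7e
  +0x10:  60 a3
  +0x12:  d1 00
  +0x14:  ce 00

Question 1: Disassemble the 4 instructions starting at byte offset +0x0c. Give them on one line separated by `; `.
off 0x0c: read 32 00 as big → 0x3200
  opcode bits[15:11]=0x6: neg/R
  rd@[10:9]=0x1 ⇒ R1
off 0x0e: read 40 7e as big → 0x407e
  opcode bits[15:11]=0x8: sbi/RI
  rd@[10:9]=0x0 ⇒ R0
  imm@[8:0]=0x7e ⇒ #126
off 0x10: read 60 a3 as big → 0x60a3
  opcode bits[15:11]=0xc: cmpi/RI
  rd@[10:9]=0x0 ⇒ R0
  imm@[8:0]=0xa3 ⇒ #163
off 0x12: read d1 00 as big → 0xd100
  opcode bits[15:11]=0x1a: sum/RR
  rd@[10:9]=0x0 ⇒ R0
  rs@[8:7]=0x2 ⇒ R2

neg R1; sbi R0, #126; cmpi R0, #163; sum R0, R2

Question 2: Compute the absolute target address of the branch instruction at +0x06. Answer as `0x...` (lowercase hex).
[06] b8 06 → 0xb806
  opcode bits[15:11]=0x17: jnz/J
  [10:0] imm=6 = #6
  target = base 0xbe04 + off 0x06 + 2 + imm 6 = 0xbe12

0xbe12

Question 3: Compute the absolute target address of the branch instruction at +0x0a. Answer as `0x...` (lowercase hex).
+0x0a: b8 02 ⇒ word 0xb802 (big)
  top 5b → 0x17 → jnz [J]
  imm: (w>>0)&0x7ff=0x2 → #2
  target = base 0xbe04 + off 0x0a + 2 + imm 2 = 0xbe12

0xbe12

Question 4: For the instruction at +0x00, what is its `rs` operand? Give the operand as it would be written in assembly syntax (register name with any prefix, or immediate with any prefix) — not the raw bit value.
off 0x00: read 12 00 as big → 0x1200
  op=0x1200>>11=0x2 ⇒ or (RR)
  rd@[10:9]=0x1 ⇒ R1
  rs@[8:7]=0x0 ⇒ R0

R0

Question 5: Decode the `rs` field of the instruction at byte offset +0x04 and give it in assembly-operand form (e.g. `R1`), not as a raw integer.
off 0x04: read ca 00 as big → 0xca00
  op=0xca00>>11=0x19 ⇒ and (RR)
  [10:9] rd=1 = R1
  [8:7] rs=0 = R0

R0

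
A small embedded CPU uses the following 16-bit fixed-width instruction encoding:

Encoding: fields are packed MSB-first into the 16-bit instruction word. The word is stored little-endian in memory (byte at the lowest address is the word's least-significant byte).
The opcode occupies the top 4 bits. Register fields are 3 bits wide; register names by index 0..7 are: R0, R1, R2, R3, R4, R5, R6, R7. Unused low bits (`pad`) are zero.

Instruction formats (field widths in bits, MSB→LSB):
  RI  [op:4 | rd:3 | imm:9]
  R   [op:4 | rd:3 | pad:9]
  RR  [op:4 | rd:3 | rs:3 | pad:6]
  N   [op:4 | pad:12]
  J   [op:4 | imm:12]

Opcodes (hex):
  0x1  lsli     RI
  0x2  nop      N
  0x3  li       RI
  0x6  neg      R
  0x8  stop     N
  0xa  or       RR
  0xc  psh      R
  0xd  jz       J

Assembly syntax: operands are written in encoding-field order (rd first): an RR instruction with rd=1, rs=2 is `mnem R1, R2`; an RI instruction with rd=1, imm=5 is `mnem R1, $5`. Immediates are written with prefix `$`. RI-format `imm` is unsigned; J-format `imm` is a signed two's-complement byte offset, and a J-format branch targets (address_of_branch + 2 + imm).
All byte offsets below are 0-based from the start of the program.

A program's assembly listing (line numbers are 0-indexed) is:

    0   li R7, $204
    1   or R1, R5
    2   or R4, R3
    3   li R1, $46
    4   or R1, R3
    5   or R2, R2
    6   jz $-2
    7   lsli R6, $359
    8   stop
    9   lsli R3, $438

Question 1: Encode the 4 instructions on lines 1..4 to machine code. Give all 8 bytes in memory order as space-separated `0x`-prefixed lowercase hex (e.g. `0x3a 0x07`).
0x40 0xa3 0xc0 0xa8 0x2e 0x32 0xc0 0xa2

1. or fields op=0xa:4|rd=1:3|rs=5:3|pad=0:6 → word a340h → 40 a3
2. or fields op=0xa:4|rd=4:3|rs=3:3|pad=0:6 → word a8c0h → c0 a8
3. li fields op=0x3:4|rd=1:3|imm=46:9 → word 322eh → 2e 32
4. or fields op=0xa:4|rd=1:3|rs=3:3|pad=0:6 → word a2c0h → c0 a2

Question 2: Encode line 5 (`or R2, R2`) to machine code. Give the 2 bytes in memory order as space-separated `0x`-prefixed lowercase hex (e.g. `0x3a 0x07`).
line 5 (or): pack op=0xa:4|rd=2:3|rs=2:3|pad=0:6 = 0xa480; little→ 80 a4

0x80 0xa4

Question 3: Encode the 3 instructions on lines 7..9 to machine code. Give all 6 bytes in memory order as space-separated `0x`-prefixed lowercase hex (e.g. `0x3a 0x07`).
7. lsli fields op=0x1:4|rd=6:3|imm=359:9 → word 1d67h → 67 1d
8. stop fields op=0x8:4|pad=0:12 → word 8000h → 00 80
9. lsli fields op=0x1:4|rd=3:3|imm=438:9 → word 17b6h → b6 17

0x67 0x1d 0x00 0x80 0xb6 0x17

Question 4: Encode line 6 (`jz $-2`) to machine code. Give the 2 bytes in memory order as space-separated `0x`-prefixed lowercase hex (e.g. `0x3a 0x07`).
6. jz fields op=0xd:4|imm=-2:12 → word dffeh → fe df

0xfe 0xdf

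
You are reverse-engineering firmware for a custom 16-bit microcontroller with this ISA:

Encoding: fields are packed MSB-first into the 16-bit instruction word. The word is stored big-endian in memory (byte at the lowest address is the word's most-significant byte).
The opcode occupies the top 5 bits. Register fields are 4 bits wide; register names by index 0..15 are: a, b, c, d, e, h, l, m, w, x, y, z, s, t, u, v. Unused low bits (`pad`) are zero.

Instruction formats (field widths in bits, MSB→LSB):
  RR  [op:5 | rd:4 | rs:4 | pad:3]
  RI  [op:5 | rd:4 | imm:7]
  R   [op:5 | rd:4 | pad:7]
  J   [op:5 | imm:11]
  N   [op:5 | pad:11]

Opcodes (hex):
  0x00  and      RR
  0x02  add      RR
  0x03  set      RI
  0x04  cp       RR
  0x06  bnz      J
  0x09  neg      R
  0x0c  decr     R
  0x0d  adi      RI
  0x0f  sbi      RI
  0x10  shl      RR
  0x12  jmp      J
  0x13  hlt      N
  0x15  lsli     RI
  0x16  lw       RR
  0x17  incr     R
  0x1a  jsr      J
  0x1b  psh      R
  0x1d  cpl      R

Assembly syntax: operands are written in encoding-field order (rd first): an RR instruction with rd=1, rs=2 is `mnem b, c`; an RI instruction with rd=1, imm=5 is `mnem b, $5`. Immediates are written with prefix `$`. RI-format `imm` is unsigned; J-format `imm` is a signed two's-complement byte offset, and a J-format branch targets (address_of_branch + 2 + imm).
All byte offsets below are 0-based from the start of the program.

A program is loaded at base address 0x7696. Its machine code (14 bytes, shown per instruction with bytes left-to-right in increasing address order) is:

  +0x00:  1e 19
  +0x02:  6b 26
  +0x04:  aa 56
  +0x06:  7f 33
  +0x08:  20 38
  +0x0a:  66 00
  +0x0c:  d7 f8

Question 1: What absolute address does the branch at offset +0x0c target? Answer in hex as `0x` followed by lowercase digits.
0x769c

@+0c  big-endian(d7 f8) = 0xd7f8
  op=0xd7f8>>11=0x1a ⇒ jsr (J)
  imm: (w>>0)&0x7ff=0x7f8 (s11→-8) → $-8
  target = base 0x7696 + off 0x0c + 2 + imm -8 = 0x769c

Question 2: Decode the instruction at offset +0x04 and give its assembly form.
[04] aa 56 → 0xaa56
  opcode bits[15:11]=0x15: lsli/RI
  rd: (w>>7)&0xf=0x4 → e
  imm: (w>>0)&0x7f=0x56 → $86

lsli e, $86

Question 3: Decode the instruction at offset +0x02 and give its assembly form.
[02] 6b 26 → 0x6b26
  op=0x6b26>>11=0xd ⇒ adi (RI)
  [10:7] rd=6 = l
  [6:0] imm=38 = $38

adi l, $38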